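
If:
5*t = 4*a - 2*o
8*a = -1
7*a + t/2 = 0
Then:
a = -1/8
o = -37/8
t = 7/4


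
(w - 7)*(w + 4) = w^2 - 3*w - 28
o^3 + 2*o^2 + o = o*(o + 1)^2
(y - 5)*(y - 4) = y^2 - 9*y + 20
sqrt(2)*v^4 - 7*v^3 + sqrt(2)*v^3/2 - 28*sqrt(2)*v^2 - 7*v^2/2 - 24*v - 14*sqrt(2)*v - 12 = (v + 1/2)*(v - 6*sqrt(2))*(v + 2*sqrt(2))*(sqrt(2)*v + 1)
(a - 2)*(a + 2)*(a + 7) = a^3 + 7*a^2 - 4*a - 28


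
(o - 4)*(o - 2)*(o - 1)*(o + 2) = o^4 - 5*o^3 + 20*o - 16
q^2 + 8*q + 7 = (q + 1)*(q + 7)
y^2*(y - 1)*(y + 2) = y^4 + y^3 - 2*y^2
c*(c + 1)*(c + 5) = c^3 + 6*c^2 + 5*c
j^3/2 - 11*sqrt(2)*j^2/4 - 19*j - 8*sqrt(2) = (j/2 + sqrt(2))*(j - 8*sqrt(2))*(j + sqrt(2)/2)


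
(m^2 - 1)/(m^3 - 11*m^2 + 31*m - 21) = (m + 1)/(m^2 - 10*m + 21)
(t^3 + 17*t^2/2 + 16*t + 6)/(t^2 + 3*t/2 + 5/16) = 8*(2*t^3 + 17*t^2 + 32*t + 12)/(16*t^2 + 24*t + 5)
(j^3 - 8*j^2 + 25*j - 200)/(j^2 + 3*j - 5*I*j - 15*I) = (j^2 + j*(-8 + 5*I) - 40*I)/(j + 3)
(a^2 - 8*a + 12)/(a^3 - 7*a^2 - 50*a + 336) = (a - 2)/(a^2 - a - 56)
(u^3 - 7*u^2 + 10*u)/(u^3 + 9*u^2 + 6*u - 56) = u*(u - 5)/(u^2 + 11*u + 28)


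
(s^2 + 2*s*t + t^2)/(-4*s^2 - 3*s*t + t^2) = (-s - t)/(4*s - t)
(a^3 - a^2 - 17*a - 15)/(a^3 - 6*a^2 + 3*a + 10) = (a + 3)/(a - 2)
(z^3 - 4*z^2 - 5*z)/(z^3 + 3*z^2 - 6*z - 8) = z*(z - 5)/(z^2 + 2*z - 8)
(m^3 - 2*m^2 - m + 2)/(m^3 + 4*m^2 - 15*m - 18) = (m^2 - 3*m + 2)/(m^2 + 3*m - 18)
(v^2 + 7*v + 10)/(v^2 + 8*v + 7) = (v^2 + 7*v + 10)/(v^2 + 8*v + 7)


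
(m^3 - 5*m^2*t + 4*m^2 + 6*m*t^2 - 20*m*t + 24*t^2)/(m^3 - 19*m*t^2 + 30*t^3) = (m + 4)/(m + 5*t)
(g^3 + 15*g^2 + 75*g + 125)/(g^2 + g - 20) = (g^2 + 10*g + 25)/(g - 4)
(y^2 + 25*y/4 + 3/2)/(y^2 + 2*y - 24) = (y + 1/4)/(y - 4)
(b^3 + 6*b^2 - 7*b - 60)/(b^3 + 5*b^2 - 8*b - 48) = (b + 5)/(b + 4)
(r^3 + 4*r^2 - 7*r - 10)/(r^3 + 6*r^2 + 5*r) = (r - 2)/r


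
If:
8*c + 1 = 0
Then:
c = -1/8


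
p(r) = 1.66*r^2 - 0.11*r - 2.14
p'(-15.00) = -49.91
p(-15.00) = 373.01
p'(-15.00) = -49.91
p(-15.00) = 373.01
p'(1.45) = 4.70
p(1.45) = 1.19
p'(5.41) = 17.85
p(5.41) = 45.85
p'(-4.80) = -16.05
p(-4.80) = 36.63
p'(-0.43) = -1.54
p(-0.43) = -1.79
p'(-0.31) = -1.14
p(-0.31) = -1.95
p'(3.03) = 9.95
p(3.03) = 12.77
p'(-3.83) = -12.83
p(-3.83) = 22.63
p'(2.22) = 7.26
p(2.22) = 5.80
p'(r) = 3.32*r - 0.11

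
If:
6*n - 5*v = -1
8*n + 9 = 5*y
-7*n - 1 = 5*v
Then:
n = -2/13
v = 1/65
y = 101/65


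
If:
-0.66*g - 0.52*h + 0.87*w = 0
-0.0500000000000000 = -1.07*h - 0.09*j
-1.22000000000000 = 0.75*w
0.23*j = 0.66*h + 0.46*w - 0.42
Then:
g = -2.45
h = 0.38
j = -3.98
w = -1.63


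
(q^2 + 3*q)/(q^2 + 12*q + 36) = q*(q + 3)/(q^2 + 12*q + 36)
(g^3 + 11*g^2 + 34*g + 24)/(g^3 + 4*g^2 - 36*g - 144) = (g + 1)/(g - 6)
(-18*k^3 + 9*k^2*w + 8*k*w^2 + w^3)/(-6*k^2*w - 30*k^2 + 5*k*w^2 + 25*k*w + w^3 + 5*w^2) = (3*k + w)/(w + 5)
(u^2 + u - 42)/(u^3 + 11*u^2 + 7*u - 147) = (u - 6)/(u^2 + 4*u - 21)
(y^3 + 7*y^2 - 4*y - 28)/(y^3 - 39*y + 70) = (y + 2)/(y - 5)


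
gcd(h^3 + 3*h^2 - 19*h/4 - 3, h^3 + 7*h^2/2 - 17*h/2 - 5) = h + 1/2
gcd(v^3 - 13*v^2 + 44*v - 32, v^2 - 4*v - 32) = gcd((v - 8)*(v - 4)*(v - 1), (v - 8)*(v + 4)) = v - 8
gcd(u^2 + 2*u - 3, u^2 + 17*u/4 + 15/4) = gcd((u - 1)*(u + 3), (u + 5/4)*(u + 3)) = u + 3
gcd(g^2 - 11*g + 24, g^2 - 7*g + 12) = g - 3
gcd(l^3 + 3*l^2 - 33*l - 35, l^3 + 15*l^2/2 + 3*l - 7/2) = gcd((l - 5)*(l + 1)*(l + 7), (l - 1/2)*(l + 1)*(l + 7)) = l^2 + 8*l + 7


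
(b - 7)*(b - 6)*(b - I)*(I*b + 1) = I*b^4 + 2*b^3 - 13*I*b^3 - 26*b^2 + 41*I*b^2 + 84*b + 13*I*b - 42*I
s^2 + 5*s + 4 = (s + 1)*(s + 4)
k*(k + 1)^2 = k^3 + 2*k^2 + k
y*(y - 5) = y^2 - 5*y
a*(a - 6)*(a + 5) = a^3 - a^2 - 30*a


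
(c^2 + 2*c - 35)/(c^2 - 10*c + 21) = (c^2 + 2*c - 35)/(c^2 - 10*c + 21)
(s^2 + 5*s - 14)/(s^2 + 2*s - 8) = (s + 7)/(s + 4)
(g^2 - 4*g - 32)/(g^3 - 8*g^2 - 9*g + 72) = (g + 4)/(g^2 - 9)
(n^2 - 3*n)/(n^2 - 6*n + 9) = n/(n - 3)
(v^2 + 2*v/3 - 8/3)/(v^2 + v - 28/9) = 3*(v + 2)/(3*v + 7)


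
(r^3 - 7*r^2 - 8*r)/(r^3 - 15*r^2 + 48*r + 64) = r/(r - 8)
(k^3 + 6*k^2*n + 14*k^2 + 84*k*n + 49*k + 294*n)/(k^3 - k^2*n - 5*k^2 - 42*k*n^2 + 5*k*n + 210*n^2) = (k^2 + 14*k + 49)/(k^2 - 7*k*n - 5*k + 35*n)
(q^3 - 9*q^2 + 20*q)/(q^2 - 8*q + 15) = q*(q - 4)/(q - 3)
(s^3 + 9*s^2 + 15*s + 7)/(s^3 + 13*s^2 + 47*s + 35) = (s + 1)/(s + 5)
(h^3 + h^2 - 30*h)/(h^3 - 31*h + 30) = h/(h - 1)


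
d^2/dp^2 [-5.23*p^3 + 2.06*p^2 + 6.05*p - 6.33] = 4.12 - 31.38*p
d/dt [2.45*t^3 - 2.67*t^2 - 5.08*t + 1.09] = 7.35*t^2 - 5.34*t - 5.08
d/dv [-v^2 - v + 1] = -2*v - 1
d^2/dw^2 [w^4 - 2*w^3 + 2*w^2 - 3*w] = 12*w^2 - 12*w + 4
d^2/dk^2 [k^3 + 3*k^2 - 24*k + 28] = 6*k + 6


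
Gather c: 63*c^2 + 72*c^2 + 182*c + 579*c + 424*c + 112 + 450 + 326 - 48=135*c^2 + 1185*c + 840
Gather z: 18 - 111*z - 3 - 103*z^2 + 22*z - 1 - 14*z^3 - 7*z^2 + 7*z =-14*z^3 - 110*z^2 - 82*z + 14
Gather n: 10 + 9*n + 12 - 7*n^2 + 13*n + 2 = -7*n^2 + 22*n + 24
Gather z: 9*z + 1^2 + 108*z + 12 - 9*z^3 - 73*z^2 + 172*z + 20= -9*z^3 - 73*z^2 + 289*z + 33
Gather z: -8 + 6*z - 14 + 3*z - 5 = 9*z - 27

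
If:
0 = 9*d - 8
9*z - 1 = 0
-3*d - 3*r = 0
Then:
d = 8/9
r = -8/9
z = 1/9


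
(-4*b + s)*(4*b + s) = -16*b^2 + s^2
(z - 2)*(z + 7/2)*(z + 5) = z^3 + 13*z^2/2 + z/2 - 35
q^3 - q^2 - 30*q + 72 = (q - 4)*(q - 3)*(q + 6)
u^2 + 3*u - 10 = (u - 2)*(u + 5)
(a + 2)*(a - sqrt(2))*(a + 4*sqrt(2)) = a^3 + 2*a^2 + 3*sqrt(2)*a^2 - 8*a + 6*sqrt(2)*a - 16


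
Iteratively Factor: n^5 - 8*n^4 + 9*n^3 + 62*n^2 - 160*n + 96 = (n - 4)*(n^4 - 4*n^3 - 7*n^2 + 34*n - 24) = (n - 4)*(n - 2)*(n^3 - 2*n^2 - 11*n + 12) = (n - 4)*(n - 2)*(n - 1)*(n^2 - n - 12) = (n - 4)^2*(n - 2)*(n - 1)*(n + 3)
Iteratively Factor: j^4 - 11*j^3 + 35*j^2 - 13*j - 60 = (j - 4)*(j^3 - 7*j^2 + 7*j + 15) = (j - 4)*(j + 1)*(j^2 - 8*j + 15) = (j - 5)*(j - 4)*(j + 1)*(j - 3)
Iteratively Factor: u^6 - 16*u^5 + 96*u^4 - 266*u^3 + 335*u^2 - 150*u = (u - 5)*(u^5 - 11*u^4 + 41*u^3 - 61*u^2 + 30*u) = u*(u - 5)*(u^4 - 11*u^3 + 41*u^2 - 61*u + 30) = u*(u - 5)^2*(u^3 - 6*u^2 + 11*u - 6) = u*(u - 5)^2*(u - 1)*(u^2 - 5*u + 6) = u*(u - 5)^2*(u - 2)*(u - 1)*(u - 3)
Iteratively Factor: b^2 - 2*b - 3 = (b - 3)*(b + 1)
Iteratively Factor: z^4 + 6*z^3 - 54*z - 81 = (z + 3)*(z^3 + 3*z^2 - 9*z - 27) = (z + 3)^2*(z^2 - 9) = (z + 3)^3*(z - 3)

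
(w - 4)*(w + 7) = w^2 + 3*w - 28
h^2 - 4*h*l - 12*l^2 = (h - 6*l)*(h + 2*l)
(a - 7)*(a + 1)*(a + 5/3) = a^3 - 13*a^2/3 - 17*a - 35/3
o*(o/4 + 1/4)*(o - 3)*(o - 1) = o^4/4 - 3*o^3/4 - o^2/4 + 3*o/4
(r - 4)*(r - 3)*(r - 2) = r^3 - 9*r^2 + 26*r - 24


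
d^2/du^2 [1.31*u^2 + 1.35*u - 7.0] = 2.62000000000000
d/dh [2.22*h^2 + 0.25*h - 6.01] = 4.44*h + 0.25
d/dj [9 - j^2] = -2*j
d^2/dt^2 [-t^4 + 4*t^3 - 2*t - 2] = 12*t*(2 - t)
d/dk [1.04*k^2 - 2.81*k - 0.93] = 2.08*k - 2.81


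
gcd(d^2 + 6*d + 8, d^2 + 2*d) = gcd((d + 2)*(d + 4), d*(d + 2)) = d + 2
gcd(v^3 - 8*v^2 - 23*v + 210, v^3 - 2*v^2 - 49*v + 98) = v - 7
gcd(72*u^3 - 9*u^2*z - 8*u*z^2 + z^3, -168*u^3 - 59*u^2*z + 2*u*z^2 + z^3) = -24*u^2 - 5*u*z + z^2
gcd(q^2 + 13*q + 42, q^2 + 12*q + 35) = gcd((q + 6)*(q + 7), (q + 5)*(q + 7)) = q + 7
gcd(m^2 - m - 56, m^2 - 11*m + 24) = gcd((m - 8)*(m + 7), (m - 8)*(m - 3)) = m - 8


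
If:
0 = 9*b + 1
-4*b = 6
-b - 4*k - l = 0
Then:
No Solution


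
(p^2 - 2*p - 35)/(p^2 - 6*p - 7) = (p + 5)/(p + 1)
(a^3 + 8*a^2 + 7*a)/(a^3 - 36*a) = (a^2 + 8*a + 7)/(a^2 - 36)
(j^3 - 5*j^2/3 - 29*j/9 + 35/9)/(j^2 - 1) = (9*j^2 - 6*j - 35)/(9*(j + 1))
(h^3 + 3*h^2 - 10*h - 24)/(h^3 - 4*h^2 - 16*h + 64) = (h^2 - h - 6)/(h^2 - 8*h + 16)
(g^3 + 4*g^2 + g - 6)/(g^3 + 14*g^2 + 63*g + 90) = (g^2 + g - 2)/(g^2 + 11*g + 30)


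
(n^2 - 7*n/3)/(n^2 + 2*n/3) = (3*n - 7)/(3*n + 2)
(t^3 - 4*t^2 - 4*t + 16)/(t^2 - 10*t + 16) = (t^2 - 2*t - 8)/(t - 8)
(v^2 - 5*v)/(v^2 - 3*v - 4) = v*(5 - v)/(-v^2 + 3*v + 4)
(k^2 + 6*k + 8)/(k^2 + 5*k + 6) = (k + 4)/(k + 3)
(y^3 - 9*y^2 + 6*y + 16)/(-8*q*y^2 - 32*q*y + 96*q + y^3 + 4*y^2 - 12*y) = (y^2 - 7*y - 8)/(-8*q*y - 48*q + y^2 + 6*y)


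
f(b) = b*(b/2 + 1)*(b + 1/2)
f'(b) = b*(b/2 + 1) + b*(b + 1/2)/2 + (b/2 + 1)*(b + 1/2)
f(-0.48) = -0.01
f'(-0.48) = -0.35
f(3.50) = 38.50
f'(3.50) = 27.62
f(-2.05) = -0.08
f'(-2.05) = 1.68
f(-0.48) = -0.01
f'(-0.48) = -0.35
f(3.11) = 28.69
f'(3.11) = 22.78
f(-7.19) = -124.82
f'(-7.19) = 60.07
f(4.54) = 74.82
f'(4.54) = 42.77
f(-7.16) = -123.03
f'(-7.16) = 59.50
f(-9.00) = -267.75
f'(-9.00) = 99.50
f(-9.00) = -267.75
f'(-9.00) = 99.50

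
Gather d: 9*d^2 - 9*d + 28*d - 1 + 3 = 9*d^2 + 19*d + 2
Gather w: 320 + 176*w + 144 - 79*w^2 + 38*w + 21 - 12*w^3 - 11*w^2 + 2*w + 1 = -12*w^3 - 90*w^2 + 216*w + 486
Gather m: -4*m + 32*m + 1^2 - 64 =28*m - 63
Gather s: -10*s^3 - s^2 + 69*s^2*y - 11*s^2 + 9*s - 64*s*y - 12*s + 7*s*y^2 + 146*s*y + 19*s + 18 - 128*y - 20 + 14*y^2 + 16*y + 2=-10*s^3 + s^2*(69*y - 12) + s*(7*y^2 + 82*y + 16) + 14*y^2 - 112*y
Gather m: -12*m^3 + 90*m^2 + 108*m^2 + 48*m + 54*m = -12*m^3 + 198*m^2 + 102*m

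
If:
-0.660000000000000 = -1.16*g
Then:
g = 0.57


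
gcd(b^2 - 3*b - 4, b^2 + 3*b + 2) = b + 1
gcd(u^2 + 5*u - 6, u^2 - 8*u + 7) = u - 1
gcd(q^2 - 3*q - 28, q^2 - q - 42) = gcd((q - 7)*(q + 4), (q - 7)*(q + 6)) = q - 7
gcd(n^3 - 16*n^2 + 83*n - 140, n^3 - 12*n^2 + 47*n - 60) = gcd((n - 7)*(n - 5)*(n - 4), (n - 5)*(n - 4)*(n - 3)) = n^2 - 9*n + 20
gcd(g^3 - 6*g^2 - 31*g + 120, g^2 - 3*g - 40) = g^2 - 3*g - 40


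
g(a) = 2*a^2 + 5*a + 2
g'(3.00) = 17.00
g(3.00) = 35.00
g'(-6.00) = -19.00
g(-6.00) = 44.00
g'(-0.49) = 3.04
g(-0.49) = 0.03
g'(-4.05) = -11.20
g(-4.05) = 14.56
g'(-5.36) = -16.44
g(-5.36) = 32.66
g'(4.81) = 24.24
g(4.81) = 72.32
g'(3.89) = 20.56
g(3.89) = 51.71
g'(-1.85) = -2.40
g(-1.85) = -0.40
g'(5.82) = 28.28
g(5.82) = 98.84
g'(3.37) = 18.48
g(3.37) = 41.56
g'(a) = 4*a + 5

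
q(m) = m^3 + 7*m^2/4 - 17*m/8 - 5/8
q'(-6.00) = 84.88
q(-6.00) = -140.88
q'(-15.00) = 620.38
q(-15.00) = -2950.00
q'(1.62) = 11.42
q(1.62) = 4.78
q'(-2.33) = 6.01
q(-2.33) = 1.18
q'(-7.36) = 134.62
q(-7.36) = -288.88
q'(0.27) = -0.96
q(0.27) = -1.05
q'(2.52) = 25.75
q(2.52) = 21.14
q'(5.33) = 101.76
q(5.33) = 189.18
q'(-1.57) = -0.23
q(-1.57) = 3.15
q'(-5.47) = 68.49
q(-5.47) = -100.31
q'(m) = 3*m^2 + 7*m/2 - 17/8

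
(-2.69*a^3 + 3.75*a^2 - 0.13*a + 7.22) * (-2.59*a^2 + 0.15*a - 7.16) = 6.9671*a^5 - 10.116*a^4 + 20.1596*a^3 - 45.5693*a^2 + 2.0138*a - 51.6952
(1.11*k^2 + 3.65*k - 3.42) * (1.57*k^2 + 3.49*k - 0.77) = 1.7427*k^4 + 9.6044*k^3 + 6.5144*k^2 - 14.7463*k + 2.6334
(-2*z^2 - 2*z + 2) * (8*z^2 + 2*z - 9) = -16*z^4 - 20*z^3 + 30*z^2 + 22*z - 18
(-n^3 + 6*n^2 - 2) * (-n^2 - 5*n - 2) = n^5 - n^4 - 28*n^3 - 10*n^2 + 10*n + 4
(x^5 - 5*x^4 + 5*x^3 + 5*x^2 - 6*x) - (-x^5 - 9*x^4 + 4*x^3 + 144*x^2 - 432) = 2*x^5 + 4*x^4 + x^3 - 139*x^2 - 6*x + 432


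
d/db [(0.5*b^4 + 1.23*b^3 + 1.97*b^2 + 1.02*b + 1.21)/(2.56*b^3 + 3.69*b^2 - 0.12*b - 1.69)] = (1.28*b^6 + 3.69*b^5 - 0.6845*b^4 - 8.8976*b^3 - 19.5291*b^2 - 15.5884*b - 1.5786)/(6.5536*b^6 + 18.8928*b^5 + 13.0017*b^4 - 9.5384*b^3 - 12.4578*b^2 + 0.4056*b + 2.8561)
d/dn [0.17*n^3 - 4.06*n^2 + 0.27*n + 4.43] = 0.51*n^2 - 8.12*n + 0.27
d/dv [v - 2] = 1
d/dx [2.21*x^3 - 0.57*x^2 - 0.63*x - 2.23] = 6.63*x^2 - 1.14*x - 0.63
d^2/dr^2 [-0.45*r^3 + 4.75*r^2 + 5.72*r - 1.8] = 9.5 - 2.7*r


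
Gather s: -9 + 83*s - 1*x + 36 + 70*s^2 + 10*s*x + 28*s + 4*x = 70*s^2 + s*(10*x + 111) + 3*x + 27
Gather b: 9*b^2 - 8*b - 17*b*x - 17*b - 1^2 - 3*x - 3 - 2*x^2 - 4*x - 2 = 9*b^2 + b*(-17*x - 25) - 2*x^2 - 7*x - 6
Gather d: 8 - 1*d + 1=9 - d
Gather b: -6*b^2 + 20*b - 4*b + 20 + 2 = -6*b^2 + 16*b + 22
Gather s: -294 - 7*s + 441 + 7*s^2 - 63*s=7*s^2 - 70*s + 147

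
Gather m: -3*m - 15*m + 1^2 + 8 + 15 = 24 - 18*m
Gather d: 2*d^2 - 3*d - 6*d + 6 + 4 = 2*d^2 - 9*d + 10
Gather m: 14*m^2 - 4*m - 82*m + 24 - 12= 14*m^2 - 86*m + 12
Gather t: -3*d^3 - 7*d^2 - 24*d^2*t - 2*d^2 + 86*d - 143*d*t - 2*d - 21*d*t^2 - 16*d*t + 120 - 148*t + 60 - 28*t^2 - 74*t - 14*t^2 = -3*d^3 - 9*d^2 + 84*d + t^2*(-21*d - 42) + t*(-24*d^2 - 159*d - 222) + 180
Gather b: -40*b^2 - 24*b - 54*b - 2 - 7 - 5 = -40*b^2 - 78*b - 14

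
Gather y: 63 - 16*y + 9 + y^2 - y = y^2 - 17*y + 72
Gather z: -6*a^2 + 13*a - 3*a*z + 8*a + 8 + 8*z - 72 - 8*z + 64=-6*a^2 - 3*a*z + 21*a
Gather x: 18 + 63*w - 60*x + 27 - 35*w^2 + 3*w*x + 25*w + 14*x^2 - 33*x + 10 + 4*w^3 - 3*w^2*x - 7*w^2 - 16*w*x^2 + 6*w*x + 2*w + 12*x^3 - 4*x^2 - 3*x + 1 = 4*w^3 - 42*w^2 + 90*w + 12*x^3 + x^2*(10 - 16*w) + x*(-3*w^2 + 9*w - 96) + 56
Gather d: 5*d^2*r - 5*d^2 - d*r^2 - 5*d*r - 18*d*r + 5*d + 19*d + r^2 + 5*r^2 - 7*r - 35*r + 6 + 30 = d^2*(5*r - 5) + d*(-r^2 - 23*r + 24) + 6*r^2 - 42*r + 36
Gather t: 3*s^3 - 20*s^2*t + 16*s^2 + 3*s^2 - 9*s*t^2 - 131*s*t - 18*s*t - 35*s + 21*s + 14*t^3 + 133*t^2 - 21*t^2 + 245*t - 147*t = 3*s^3 + 19*s^2 - 14*s + 14*t^3 + t^2*(112 - 9*s) + t*(-20*s^2 - 149*s + 98)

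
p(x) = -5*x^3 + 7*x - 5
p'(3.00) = -128.00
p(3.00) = -119.00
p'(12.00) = -2153.00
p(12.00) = -8561.00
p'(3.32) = -158.34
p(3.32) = -164.73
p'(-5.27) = -409.59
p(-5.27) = 689.93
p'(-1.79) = -41.06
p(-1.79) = 11.15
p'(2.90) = -119.15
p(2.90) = -106.64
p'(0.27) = 5.91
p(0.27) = -3.21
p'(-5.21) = -400.16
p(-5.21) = 665.63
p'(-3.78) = -207.33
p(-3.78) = 238.59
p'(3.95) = -227.04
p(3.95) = -285.50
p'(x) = 7 - 15*x^2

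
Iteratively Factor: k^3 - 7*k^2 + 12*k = (k - 4)*(k^2 - 3*k) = (k - 4)*(k - 3)*(k)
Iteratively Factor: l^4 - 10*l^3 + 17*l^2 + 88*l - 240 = (l - 5)*(l^3 - 5*l^2 - 8*l + 48) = (l - 5)*(l - 4)*(l^2 - l - 12) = (l - 5)*(l - 4)^2*(l + 3)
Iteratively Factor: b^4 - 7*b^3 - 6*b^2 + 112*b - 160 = (b + 4)*(b^3 - 11*b^2 + 38*b - 40) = (b - 5)*(b + 4)*(b^2 - 6*b + 8) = (b - 5)*(b - 2)*(b + 4)*(b - 4)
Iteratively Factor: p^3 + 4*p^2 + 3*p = (p + 3)*(p^2 + p) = (p + 1)*(p + 3)*(p)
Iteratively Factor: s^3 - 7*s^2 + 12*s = (s - 3)*(s^2 - 4*s) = s*(s - 3)*(s - 4)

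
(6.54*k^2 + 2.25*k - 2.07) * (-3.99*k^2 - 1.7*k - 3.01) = -26.0946*k^4 - 20.0955*k^3 - 15.2511*k^2 - 3.2535*k + 6.2307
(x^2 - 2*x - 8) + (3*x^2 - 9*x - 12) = 4*x^2 - 11*x - 20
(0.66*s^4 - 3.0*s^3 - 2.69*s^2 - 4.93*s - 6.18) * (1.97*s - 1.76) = 1.3002*s^5 - 7.0716*s^4 - 0.0192999999999994*s^3 - 4.9777*s^2 - 3.4978*s + 10.8768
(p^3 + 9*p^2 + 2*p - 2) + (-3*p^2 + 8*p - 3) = p^3 + 6*p^2 + 10*p - 5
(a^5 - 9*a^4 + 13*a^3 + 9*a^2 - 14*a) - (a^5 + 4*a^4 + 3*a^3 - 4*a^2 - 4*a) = -13*a^4 + 10*a^3 + 13*a^2 - 10*a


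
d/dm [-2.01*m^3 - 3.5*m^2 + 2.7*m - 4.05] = -6.03*m^2 - 7.0*m + 2.7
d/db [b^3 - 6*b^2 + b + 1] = 3*b^2 - 12*b + 1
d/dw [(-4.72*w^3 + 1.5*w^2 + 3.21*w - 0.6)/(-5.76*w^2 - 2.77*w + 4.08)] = (27.1872*w^4 + 26.1488*w^3 - 43.4382*w^2 + 5.328*w + 11.4348)/(33.1776*w^4 + 31.9104*w^3 - 39.3287*w^2 - 22.6032*w + 16.6464)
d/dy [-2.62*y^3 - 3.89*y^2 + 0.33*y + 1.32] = -7.86*y^2 - 7.78*y + 0.33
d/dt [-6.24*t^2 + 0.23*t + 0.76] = 0.23 - 12.48*t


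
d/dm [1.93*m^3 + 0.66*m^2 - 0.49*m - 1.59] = 5.79*m^2 + 1.32*m - 0.49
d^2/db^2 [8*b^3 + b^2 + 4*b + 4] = 48*b + 2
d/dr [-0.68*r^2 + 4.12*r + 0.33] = 4.12 - 1.36*r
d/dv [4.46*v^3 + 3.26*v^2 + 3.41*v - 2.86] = 13.38*v^2 + 6.52*v + 3.41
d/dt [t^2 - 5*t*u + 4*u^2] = 2*t - 5*u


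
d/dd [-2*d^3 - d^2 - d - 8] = -6*d^2 - 2*d - 1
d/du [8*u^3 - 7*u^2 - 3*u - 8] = 24*u^2 - 14*u - 3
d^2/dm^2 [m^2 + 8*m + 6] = 2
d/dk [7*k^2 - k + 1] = 14*k - 1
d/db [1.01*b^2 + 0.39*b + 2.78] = 2.02*b + 0.39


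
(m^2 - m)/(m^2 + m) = (m - 1)/(m + 1)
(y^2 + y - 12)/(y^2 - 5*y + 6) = (y + 4)/(y - 2)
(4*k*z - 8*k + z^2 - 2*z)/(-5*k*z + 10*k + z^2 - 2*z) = (4*k + z)/(-5*k + z)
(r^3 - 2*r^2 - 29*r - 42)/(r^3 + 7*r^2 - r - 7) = (r^3 - 2*r^2 - 29*r - 42)/(r^3 + 7*r^2 - r - 7)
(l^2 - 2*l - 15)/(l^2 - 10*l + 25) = (l + 3)/(l - 5)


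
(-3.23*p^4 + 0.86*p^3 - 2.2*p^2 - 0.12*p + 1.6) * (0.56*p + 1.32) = -1.8088*p^5 - 3.782*p^4 - 0.0968000000000002*p^3 - 2.9712*p^2 + 0.7376*p + 2.112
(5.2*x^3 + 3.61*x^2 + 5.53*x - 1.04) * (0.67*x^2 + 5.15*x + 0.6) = 3.484*x^5 + 29.1987*x^4 + 25.4166*x^3 + 29.9487*x^2 - 2.038*x - 0.624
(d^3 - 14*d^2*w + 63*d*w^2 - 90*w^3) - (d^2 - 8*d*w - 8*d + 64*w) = d^3 - 14*d^2*w - d^2 + 63*d*w^2 + 8*d*w + 8*d - 90*w^3 - 64*w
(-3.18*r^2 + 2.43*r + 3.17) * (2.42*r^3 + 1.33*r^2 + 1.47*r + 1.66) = -7.6956*r^5 + 1.6512*r^4 + 6.2287*r^3 + 2.5094*r^2 + 8.6937*r + 5.2622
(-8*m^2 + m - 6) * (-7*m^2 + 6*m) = 56*m^4 - 55*m^3 + 48*m^2 - 36*m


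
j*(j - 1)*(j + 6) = j^3 + 5*j^2 - 6*j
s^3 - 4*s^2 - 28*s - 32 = (s - 8)*(s + 2)^2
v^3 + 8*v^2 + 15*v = v*(v + 3)*(v + 5)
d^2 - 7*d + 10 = (d - 5)*(d - 2)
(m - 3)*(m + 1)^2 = m^3 - m^2 - 5*m - 3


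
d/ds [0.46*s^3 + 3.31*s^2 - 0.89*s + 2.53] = 1.38*s^2 + 6.62*s - 0.89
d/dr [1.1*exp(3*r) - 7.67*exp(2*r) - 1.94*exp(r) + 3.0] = (3.3*exp(2*r) - 15.34*exp(r) - 1.94)*exp(r)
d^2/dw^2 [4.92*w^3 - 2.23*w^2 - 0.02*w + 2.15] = 29.52*w - 4.46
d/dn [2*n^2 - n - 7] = 4*n - 1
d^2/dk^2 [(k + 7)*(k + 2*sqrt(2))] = 2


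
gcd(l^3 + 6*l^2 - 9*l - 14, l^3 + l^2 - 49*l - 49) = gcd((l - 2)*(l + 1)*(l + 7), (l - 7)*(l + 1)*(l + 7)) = l^2 + 8*l + 7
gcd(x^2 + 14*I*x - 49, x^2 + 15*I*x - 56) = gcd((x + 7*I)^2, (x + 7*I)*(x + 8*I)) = x + 7*I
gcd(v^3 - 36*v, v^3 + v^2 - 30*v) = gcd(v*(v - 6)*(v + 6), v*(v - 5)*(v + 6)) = v^2 + 6*v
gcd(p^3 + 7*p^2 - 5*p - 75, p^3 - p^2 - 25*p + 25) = p + 5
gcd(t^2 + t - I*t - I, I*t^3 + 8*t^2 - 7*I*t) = t - I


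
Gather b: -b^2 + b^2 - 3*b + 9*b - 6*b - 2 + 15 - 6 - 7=0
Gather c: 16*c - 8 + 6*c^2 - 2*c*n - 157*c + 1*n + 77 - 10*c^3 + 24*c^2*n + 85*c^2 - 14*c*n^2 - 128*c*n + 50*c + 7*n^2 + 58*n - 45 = -10*c^3 + c^2*(24*n + 91) + c*(-14*n^2 - 130*n - 91) + 7*n^2 + 59*n + 24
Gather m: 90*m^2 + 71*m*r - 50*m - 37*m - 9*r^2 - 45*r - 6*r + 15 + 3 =90*m^2 + m*(71*r - 87) - 9*r^2 - 51*r + 18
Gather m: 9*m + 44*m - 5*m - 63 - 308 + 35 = 48*m - 336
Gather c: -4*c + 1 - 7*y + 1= -4*c - 7*y + 2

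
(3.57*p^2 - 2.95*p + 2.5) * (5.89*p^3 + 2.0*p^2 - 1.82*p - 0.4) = 21.0273*p^5 - 10.2355*p^4 + 2.3276*p^3 + 8.941*p^2 - 3.37*p - 1.0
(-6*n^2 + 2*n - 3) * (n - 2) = -6*n^3 + 14*n^2 - 7*n + 6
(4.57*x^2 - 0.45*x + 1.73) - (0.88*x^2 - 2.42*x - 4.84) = 3.69*x^2 + 1.97*x + 6.57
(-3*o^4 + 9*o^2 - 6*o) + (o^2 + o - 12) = -3*o^4 + 10*o^2 - 5*o - 12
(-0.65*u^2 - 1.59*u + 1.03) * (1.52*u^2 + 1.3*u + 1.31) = -0.988*u^4 - 3.2618*u^3 - 1.3529*u^2 - 0.7439*u + 1.3493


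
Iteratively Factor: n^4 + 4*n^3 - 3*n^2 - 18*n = (n + 3)*(n^3 + n^2 - 6*n) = n*(n + 3)*(n^2 + n - 6) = n*(n + 3)^2*(n - 2)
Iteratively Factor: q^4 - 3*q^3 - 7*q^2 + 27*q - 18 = (q + 3)*(q^3 - 6*q^2 + 11*q - 6) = (q - 3)*(q + 3)*(q^2 - 3*q + 2) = (q - 3)*(q - 1)*(q + 3)*(q - 2)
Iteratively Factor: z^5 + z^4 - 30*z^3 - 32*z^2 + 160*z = (z - 5)*(z^4 + 6*z^3 - 32*z) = (z - 5)*(z + 4)*(z^3 + 2*z^2 - 8*z) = (z - 5)*(z + 4)^2*(z^2 - 2*z) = z*(z - 5)*(z + 4)^2*(z - 2)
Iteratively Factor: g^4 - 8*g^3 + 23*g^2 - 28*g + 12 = (g - 1)*(g^3 - 7*g^2 + 16*g - 12) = (g - 2)*(g - 1)*(g^2 - 5*g + 6) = (g - 2)^2*(g - 1)*(g - 3)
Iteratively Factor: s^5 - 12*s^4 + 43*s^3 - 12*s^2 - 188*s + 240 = (s + 2)*(s^4 - 14*s^3 + 71*s^2 - 154*s + 120) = (s - 4)*(s + 2)*(s^3 - 10*s^2 + 31*s - 30) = (s - 5)*(s - 4)*(s + 2)*(s^2 - 5*s + 6) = (s - 5)*(s - 4)*(s - 2)*(s + 2)*(s - 3)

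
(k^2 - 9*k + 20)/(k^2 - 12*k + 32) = (k - 5)/(k - 8)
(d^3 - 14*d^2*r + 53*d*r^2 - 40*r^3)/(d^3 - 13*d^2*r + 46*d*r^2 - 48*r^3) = (d^2 - 6*d*r + 5*r^2)/(d^2 - 5*d*r + 6*r^2)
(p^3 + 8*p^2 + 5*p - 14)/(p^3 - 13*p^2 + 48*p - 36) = (p^2 + 9*p + 14)/(p^2 - 12*p + 36)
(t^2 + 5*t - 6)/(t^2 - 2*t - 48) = (t - 1)/(t - 8)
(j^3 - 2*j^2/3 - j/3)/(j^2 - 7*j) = (3*j^2 - 2*j - 1)/(3*(j - 7))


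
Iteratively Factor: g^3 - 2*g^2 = (g)*(g^2 - 2*g) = g^2*(g - 2)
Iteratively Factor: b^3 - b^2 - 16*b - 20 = (b + 2)*(b^2 - 3*b - 10) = (b + 2)^2*(b - 5)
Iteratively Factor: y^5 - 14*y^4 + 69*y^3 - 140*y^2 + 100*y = (y)*(y^4 - 14*y^3 + 69*y^2 - 140*y + 100) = y*(y - 2)*(y^3 - 12*y^2 + 45*y - 50) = y*(y - 2)^2*(y^2 - 10*y + 25) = y*(y - 5)*(y - 2)^2*(y - 5)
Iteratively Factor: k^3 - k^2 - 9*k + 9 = (k - 3)*(k^2 + 2*k - 3) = (k - 3)*(k + 3)*(k - 1)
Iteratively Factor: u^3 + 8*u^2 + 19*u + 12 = (u + 3)*(u^2 + 5*u + 4) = (u + 3)*(u + 4)*(u + 1)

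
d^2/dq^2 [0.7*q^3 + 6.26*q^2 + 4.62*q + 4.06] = 4.2*q + 12.52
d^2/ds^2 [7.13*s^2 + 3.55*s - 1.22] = 14.2600000000000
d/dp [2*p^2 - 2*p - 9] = 4*p - 2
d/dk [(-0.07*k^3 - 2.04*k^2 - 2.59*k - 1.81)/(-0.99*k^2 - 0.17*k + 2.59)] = (0.0693*k^4 + 0.0238000000000005*k^3 - 2.7612*k^2 - 14.151*k - 7.0158)/(0.9801*k^4 + 0.3366*k^3 - 5.0993*k^2 - 0.8806*k + 6.7081)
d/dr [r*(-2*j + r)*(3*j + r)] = -6*j^2 + 2*j*r + 3*r^2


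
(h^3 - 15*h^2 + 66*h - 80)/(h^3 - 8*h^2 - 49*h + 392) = (h^2 - 7*h + 10)/(h^2 - 49)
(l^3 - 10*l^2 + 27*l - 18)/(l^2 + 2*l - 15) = (l^2 - 7*l + 6)/(l + 5)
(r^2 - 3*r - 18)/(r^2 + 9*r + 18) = (r - 6)/(r + 6)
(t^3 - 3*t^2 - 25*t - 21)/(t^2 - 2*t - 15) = (t^2 - 6*t - 7)/(t - 5)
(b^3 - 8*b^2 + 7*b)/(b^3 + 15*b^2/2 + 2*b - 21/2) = 2*b*(b - 7)/(2*b^2 + 17*b + 21)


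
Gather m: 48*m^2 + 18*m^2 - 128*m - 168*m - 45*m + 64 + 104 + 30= 66*m^2 - 341*m + 198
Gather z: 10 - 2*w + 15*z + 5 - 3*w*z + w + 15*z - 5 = -w + z*(30 - 3*w) + 10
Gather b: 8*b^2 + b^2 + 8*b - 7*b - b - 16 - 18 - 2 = 9*b^2 - 36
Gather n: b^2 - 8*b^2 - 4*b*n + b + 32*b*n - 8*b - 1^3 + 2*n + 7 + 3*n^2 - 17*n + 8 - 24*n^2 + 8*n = -7*b^2 - 7*b - 21*n^2 + n*(28*b - 7) + 14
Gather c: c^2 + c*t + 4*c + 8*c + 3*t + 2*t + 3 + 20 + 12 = c^2 + c*(t + 12) + 5*t + 35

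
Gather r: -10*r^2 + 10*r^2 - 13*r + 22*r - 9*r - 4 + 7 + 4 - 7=0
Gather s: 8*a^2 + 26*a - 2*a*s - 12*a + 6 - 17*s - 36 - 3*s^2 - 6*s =8*a^2 + 14*a - 3*s^2 + s*(-2*a - 23) - 30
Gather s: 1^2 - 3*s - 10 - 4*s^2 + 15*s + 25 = -4*s^2 + 12*s + 16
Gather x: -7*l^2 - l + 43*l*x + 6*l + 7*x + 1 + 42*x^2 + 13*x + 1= -7*l^2 + 5*l + 42*x^2 + x*(43*l + 20) + 2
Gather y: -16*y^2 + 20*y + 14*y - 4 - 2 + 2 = -16*y^2 + 34*y - 4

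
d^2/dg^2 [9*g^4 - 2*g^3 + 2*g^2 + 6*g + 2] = 108*g^2 - 12*g + 4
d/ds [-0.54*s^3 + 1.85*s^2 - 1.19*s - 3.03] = -1.62*s^2 + 3.7*s - 1.19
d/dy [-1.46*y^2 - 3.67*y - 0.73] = -2.92*y - 3.67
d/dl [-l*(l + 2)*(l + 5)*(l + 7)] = -4*l^3 - 42*l^2 - 118*l - 70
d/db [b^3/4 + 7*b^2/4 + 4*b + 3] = 3*b^2/4 + 7*b/2 + 4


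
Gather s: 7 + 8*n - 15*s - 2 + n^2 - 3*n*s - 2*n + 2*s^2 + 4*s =n^2 + 6*n + 2*s^2 + s*(-3*n - 11) + 5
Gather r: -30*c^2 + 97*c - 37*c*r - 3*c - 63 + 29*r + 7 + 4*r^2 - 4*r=-30*c^2 + 94*c + 4*r^2 + r*(25 - 37*c) - 56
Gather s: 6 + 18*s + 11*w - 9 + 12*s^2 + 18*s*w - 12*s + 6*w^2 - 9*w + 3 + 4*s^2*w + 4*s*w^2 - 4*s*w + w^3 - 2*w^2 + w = s^2*(4*w + 12) + s*(4*w^2 + 14*w + 6) + w^3 + 4*w^2 + 3*w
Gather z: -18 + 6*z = 6*z - 18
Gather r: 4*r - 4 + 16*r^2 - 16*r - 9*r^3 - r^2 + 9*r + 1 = -9*r^3 + 15*r^2 - 3*r - 3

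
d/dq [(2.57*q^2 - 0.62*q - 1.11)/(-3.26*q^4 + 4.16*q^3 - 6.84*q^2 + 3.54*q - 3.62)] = (16.7564*q^5 - 16.7548*q^4 - 9.316*q^3 + 18.7098*q^2 - 33.7916*q + 6.1738)/(10.6276*q^8 - 27.1232*q^7 + 61.9024*q^6 - 79.9896*q^5 + 99.8408*q^4 - 78.5456*q^3 + 62.0532*q^2 - 25.6296*q + 13.1044)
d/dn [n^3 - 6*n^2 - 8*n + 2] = 3*n^2 - 12*n - 8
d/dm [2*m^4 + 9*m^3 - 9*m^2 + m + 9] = 8*m^3 + 27*m^2 - 18*m + 1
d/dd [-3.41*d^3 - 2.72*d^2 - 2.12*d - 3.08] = -10.23*d^2 - 5.44*d - 2.12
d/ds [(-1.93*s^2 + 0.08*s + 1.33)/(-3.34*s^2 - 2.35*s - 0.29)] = (4.8027*s^2 + 10.0038*s + 3.1023)/(11.1556*s^4 + 15.698*s^3 + 7.4597*s^2 + 1.363*s + 0.0841)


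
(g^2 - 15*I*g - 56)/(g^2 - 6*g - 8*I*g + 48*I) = (g - 7*I)/(g - 6)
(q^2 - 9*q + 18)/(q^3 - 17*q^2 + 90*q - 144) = 1/(q - 8)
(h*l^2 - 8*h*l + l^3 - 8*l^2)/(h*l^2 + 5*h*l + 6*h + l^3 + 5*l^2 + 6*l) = l*(l - 8)/(l^2 + 5*l + 6)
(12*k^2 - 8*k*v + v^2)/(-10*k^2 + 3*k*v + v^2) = (-6*k + v)/(5*k + v)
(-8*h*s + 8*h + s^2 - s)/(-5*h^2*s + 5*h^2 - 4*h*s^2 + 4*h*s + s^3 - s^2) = (-8*h + s)/(-5*h^2 - 4*h*s + s^2)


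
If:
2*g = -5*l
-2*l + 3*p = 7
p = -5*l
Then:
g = 35/34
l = -7/17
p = 35/17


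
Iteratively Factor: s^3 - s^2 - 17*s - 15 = (s + 3)*(s^2 - 4*s - 5) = (s + 1)*(s + 3)*(s - 5)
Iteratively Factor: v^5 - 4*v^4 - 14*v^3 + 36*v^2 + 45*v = (v)*(v^4 - 4*v^3 - 14*v^2 + 36*v + 45) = v*(v - 3)*(v^3 - v^2 - 17*v - 15) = v*(v - 5)*(v - 3)*(v^2 + 4*v + 3) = v*(v - 5)*(v - 3)*(v + 1)*(v + 3)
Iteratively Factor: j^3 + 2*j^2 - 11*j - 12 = (j + 1)*(j^2 + j - 12) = (j + 1)*(j + 4)*(j - 3)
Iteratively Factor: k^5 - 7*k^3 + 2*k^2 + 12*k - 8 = (k - 1)*(k^4 + k^3 - 6*k^2 - 4*k + 8) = (k - 1)^2*(k^3 + 2*k^2 - 4*k - 8) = (k - 1)^2*(k + 2)*(k^2 - 4) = (k - 2)*(k - 1)^2*(k + 2)*(k + 2)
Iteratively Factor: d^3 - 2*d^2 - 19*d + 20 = (d - 1)*(d^2 - d - 20) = (d - 5)*(d - 1)*(d + 4)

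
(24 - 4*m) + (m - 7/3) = 65/3 - 3*m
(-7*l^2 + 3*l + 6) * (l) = -7*l^3 + 3*l^2 + 6*l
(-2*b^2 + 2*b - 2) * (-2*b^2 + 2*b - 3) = 4*b^4 - 8*b^3 + 14*b^2 - 10*b + 6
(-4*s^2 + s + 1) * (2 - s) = 4*s^3 - 9*s^2 + s + 2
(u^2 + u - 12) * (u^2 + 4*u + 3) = u^4 + 5*u^3 - 5*u^2 - 45*u - 36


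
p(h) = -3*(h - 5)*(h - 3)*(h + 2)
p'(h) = -3*(h - 5)*(h - 3) - 3*(h - 5)*(h + 2) - 3*(h - 3)*(h + 2) = -9*h^2 + 36*h + 3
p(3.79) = 16.60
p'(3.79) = 10.16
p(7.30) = -275.93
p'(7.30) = -213.81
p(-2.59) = 75.10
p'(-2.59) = -150.61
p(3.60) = 14.11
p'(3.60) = 15.96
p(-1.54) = -40.97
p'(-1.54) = -73.78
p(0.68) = -80.58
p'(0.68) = 23.32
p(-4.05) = 392.39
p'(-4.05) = -290.42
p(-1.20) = -62.50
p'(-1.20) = -53.16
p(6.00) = -72.00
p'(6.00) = -105.00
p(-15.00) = 14040.00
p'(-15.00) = -2562.00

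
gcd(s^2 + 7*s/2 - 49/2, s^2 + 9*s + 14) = s + 7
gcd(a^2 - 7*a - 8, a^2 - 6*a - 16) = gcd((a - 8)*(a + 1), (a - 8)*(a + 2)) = a - 8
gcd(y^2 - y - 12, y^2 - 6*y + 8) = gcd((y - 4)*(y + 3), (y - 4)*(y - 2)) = y - 4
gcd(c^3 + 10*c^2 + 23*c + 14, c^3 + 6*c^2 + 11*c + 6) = c^2 + 3*c + 2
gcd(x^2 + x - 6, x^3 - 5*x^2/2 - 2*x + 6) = x - 2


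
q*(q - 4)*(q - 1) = q^3 - 5*q^2 + 4*q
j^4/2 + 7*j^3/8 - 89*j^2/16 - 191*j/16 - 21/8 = (j/2 + 1)*(j - 7/2)*(j + 1/4)*(j + 3)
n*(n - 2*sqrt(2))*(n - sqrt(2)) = n^3 - 3*sqrt(2)*n^2 + 4*n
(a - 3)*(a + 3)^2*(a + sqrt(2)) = a^4 + sqrt(2)*a^3 + 3*a^3 - 9*a^2 + 3*sqrt(2)*a^2 - 27*a - 9*sqrt(2)*a - 27*sqrt(2)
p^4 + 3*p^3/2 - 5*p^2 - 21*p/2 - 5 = (p - 5/2)*(p + 1)^2*(p + 2)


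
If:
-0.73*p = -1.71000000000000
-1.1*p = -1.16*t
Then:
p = 2.34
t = 2.22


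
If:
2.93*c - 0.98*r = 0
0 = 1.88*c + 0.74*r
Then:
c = 0.00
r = 0.00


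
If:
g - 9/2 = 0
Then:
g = 9/2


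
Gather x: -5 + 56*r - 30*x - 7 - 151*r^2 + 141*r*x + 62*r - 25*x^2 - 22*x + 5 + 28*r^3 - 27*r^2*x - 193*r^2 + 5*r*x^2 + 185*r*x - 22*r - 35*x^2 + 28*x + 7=28*r^3 - 344*r^2 + 96*r + x^2*(5*r - 60) + x*(-27*r^2 + 326*r - 24)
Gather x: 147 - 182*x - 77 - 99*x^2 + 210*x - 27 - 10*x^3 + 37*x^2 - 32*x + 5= -10*x^3 - 62*x^2 - 4*x + 48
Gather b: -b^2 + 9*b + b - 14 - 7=-b^2 + 10*b - 21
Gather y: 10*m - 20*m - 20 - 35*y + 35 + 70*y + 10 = -10*m + 35*y + 25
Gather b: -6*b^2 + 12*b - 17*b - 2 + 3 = -6*b^2 - 5*b + 1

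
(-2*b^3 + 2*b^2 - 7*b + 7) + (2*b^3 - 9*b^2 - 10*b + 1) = -7*b^2 - 17*b + 8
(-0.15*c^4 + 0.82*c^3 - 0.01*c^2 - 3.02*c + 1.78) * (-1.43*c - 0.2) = 0.2145*c^5 - 1.1426*c^4 - 0.1497*c^3 + 4.3206*c^2 - 1.9414*c - 0.356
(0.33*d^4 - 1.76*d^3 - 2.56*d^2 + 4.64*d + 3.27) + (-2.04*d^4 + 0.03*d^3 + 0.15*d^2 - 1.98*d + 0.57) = -1.71*d^4 - 1.73*d^3 - 2.41*d^2 + 2.66*d + 3.84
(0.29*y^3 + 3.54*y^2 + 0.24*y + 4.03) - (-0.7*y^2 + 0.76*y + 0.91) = 0.29*y^3 + 4.24*y^2 - 0.52*y + 3.12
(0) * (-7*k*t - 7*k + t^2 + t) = 0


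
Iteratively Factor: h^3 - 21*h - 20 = (h + 1)*(h^2 - h - 20) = (h - 5)*(h + 1)*(h + 4)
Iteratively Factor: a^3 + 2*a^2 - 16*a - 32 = (a - 4)*(a^2 + 6*a + 8) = (a - 4)*(a + 2)*(a + 4)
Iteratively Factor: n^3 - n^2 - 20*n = (n - 5)*(n^2 + 4*n) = (n - 5)*(n + 4)*(n)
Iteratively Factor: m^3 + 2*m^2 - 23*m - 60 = (m + 4)*(m^2 - 2*m - 15) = (m + 3)*(m + 4)*(m - 5)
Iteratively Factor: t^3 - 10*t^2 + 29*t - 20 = (t - 1)*(t^2 - 9*t + 20) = (t - 5)*(t - 1)*(t - 4)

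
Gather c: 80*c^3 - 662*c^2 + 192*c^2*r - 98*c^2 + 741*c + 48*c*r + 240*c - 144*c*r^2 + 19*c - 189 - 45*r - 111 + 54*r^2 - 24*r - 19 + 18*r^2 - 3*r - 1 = 80*c^3 + c^2*(192*r - 760) + c*(-144*r^2 + 48*r + 1000) + 72*r^2 - 72*r - 320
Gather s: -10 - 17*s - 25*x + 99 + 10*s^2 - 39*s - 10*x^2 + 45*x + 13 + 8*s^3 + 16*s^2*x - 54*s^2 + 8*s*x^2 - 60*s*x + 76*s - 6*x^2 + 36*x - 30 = 8*s^3 + s^2*(16*x - 44) + s*(8*x^2 - 60*x + 20) - 16*x^2 + 56*x + 72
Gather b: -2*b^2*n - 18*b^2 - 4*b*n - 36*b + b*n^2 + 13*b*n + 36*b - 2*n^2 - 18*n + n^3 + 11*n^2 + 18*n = b^2*(-2*n - 18) + b*(n^2 + 9*n) + n^3 + 9*n^2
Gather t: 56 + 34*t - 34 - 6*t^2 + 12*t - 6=-6*t^2 + 46*t + 16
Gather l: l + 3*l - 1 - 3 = 4*l - 4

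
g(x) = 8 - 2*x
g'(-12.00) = -2.00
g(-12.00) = 32.00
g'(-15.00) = -2.00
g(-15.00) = 38.00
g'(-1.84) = -2.00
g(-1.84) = 11.68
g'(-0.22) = -2.00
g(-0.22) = 8.44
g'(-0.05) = -2.00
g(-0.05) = 8.10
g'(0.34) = -2.00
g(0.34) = 7.32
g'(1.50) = -2.00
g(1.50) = 5.00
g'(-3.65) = -2.00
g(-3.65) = 15.30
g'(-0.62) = -2.00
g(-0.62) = 9.24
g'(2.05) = -2.00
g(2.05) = 3.90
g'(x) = -2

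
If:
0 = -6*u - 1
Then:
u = -1/6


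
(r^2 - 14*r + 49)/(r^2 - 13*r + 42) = (r - 7)/(r - 6)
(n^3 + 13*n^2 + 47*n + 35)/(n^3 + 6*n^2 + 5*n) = (n + 7)/n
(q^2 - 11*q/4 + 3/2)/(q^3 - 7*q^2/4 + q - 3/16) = 4*(q - 2)/(4*q^2 - 4*q + 1)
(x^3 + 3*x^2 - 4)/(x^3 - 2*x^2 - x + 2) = (x^2 + 4*x + 4)/(x^2 - x - 2)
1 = 1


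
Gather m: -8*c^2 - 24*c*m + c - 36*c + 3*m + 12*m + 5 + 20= -8*c^2 - 35*c + m*(15 - 24*c) + 25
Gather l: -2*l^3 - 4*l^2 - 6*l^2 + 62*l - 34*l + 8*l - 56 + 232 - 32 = -2*l^3 - 10*l^2 + 36*l + 144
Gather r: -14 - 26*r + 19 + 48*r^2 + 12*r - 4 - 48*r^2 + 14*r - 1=0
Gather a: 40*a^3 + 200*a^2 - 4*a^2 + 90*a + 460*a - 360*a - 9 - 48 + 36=40*a^3 + 196*a^2 + 190*a - 21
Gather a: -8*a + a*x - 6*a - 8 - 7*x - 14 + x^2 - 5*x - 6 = a*(x - 14) + x^2 - 12*x - 28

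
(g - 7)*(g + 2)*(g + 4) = g^3 - g^2 - 34*g - 56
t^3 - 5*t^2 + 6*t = t*(t - 3)*(t - 2)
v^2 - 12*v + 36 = (v - 6)^2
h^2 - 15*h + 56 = (h - 8)*(h - 7)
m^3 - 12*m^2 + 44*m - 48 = (m - 6)*(m - 4)*(m - 2)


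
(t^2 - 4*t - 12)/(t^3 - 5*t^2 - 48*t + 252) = (t + 2)/(t^2 + t - 42)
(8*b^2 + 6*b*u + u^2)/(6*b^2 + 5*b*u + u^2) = (4*b + u)/(3*b + u)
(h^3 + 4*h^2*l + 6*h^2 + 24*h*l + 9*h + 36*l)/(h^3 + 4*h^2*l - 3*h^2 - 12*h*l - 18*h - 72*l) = (h + 3)/(h - 6)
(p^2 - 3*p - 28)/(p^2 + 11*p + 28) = (p - 7)/(p + 7)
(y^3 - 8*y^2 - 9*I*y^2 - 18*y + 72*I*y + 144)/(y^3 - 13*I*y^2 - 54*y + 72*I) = (y - 8)/(y - 4*I)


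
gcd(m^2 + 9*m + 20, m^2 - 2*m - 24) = m + 4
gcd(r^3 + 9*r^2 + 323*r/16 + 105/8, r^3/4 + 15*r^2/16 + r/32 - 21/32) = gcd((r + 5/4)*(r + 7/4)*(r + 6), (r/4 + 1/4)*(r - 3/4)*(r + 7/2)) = 1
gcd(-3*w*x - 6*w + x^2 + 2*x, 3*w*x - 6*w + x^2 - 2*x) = 1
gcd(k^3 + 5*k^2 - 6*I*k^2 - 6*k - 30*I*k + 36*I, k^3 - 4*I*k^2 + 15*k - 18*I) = k - 6*I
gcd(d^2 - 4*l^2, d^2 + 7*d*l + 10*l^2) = d + 2*l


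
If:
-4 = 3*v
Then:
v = -4/3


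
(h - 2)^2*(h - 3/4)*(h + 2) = h^4 - 11*h^3/4 - 5*h^2/2 + 11*h - 6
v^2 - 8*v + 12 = (v - 6)*(v - 2)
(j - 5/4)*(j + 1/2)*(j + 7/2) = j^3 + 11*j^2/4 - 13*j/4 - 35/16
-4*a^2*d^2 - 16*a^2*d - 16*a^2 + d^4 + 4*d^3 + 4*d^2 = (-2*a + d)*(2*a + d)*(d + 2)^2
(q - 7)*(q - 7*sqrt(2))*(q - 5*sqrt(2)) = q^3 - 12*sqrt(2)*q^2 - 7*q^2 + 70*q + 84*sqrt(2)*q - 490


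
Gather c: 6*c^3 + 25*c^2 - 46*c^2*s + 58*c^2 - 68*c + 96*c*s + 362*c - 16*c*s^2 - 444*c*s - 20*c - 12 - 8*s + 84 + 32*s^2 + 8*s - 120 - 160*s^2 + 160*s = 6*c^3 + c^2*(83 - 46*s) + c*(-16*s^2 - 348*s + 274) - 128*s^2 + 160*s - 48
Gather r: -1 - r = -r - 1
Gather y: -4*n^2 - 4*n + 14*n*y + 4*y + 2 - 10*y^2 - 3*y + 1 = -4*n^2 - 4*n - 10*y^2 + y*(14*n + 1) + 3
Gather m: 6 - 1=5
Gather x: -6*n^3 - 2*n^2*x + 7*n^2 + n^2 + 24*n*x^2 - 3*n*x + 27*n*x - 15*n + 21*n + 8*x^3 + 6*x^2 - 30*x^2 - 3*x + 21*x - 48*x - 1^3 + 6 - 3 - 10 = -6*n^3 + 8*n^2 + 6*n + 8*x^3 + x^2*(24*n - 24) + x*(-2*n^2 + 24*n - 30) - 8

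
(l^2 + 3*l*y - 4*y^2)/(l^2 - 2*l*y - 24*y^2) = (-l + y)/(-l + 6*y)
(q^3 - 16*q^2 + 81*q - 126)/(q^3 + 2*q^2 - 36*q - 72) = (q^2 - 10*q + 21)/(q^2 + 8*q + 12)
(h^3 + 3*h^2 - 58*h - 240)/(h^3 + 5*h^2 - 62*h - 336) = (h + 5)/(h + 7)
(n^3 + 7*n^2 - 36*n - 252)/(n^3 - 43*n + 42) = (n + 6)/(n - 1)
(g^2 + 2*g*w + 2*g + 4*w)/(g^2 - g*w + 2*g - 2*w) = (-g - 2*w)/(-g + w)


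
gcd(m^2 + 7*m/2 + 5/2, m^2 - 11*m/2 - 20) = m + 5/2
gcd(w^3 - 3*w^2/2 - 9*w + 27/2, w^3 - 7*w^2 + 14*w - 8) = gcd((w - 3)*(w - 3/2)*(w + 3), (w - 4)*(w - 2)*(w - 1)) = 1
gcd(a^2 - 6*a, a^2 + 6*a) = a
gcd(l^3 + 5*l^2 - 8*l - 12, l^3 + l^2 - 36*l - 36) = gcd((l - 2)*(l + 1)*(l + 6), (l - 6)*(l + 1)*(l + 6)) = l^2 + 7*l + 6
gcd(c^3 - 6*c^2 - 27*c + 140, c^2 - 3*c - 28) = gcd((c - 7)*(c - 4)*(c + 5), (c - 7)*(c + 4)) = c - 7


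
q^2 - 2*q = q*(q - 2)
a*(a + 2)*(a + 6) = a^3 + 8*a^2 + 12*a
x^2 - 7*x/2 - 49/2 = (x - 7)*(x + 7/2)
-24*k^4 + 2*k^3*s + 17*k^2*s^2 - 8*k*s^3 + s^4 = (-4*k + s)*(-3*k + s)*(-2*k + s)*(k + s)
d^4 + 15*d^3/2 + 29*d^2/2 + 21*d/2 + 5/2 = (d + 1/2)*(d + 1)^2*(d + 5)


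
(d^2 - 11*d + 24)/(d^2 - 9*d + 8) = (d - 3)/(d - 1)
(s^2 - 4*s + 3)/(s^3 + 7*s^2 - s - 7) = (s - 3)/(s^2 + 8*s + 7)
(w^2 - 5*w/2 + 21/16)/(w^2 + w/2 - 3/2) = (16*w^2 - 40*w + 21)/(8*(2*w^2 + w - 3))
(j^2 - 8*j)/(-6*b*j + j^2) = (8 - j)/(6*b - j)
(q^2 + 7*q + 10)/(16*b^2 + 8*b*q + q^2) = (q^2 + 7*q + 10)/(16*b^2 + 8*b*q + q^2)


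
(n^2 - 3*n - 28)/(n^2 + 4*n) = (n - 7)/n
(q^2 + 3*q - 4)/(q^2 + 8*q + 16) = (q - 1)/(q + 4)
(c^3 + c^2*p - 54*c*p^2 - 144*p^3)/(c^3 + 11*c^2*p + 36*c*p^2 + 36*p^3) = (c - 8*p)/(c + 2*p)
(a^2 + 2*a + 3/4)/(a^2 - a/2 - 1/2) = (a + 3/2)/(a - 1)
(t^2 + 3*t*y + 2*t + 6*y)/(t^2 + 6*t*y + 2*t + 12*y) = (t + 3*y)/(t + 6*y)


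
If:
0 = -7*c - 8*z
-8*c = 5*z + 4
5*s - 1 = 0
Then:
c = -32/29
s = 1/5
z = 28/29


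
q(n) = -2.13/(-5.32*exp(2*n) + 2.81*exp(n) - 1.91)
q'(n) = -2.13*(10.64*exp(2*n) - 2.81*exp(n))/(-5.32*exp(2*n) + 2.81*exp(n) - 1.91)^2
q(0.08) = 0.42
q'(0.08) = -0.77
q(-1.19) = 1.38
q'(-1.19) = -0.12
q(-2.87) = 1.20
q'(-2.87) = 0.09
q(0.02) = 0.47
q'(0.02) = -0.83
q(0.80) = 0.10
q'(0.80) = -0.20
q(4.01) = 0.00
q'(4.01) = -0.00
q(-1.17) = 1.37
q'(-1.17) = -0.14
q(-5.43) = 1.12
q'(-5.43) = 0.01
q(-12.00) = 1.12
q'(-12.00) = 0.00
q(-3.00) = 1.19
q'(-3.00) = 0.08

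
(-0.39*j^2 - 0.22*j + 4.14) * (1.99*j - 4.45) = -0.7761*j^3 + 1.2977*j^2 + 9.2176*j - 18.423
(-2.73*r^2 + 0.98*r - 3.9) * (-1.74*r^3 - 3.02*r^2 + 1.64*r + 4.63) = 4.7502*r^5 + 6.5394*r^4 - 0.6508*r^3 + 0.745300000000002*r^2 - 1.8586*r - 18.057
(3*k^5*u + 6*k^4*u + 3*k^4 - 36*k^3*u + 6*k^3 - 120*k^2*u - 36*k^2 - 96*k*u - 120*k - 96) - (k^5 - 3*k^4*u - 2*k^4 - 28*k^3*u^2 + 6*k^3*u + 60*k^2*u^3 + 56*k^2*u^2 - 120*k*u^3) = 3*k^5*u - k^5 + 9*k^4*u + 5*k^4 + 28*k^3*u^2 - 42*k^3*u + 6*k^3 - 60*k^2*u^3 - 56*k^2*u^2 - 120*k^2*u - 36*k^2 + 120*k*u^3 - 96*k*u - 120*k - 96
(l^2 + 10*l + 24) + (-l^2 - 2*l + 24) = 8*l + 48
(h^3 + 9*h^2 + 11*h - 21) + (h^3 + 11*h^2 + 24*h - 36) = 2*h^3 + 20*h^2 + 35*h - 57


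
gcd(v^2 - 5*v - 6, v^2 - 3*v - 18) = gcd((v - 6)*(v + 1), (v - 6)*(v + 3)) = v - 6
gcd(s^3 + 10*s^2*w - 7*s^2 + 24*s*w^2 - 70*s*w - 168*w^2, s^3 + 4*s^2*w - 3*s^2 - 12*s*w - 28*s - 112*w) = s^2 + 4*s*w - 7*s - 28*w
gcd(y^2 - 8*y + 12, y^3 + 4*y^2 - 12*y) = y - 2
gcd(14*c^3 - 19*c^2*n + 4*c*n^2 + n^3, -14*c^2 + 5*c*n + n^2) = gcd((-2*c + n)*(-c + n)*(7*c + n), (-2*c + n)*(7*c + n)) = 14*c^2 - 5*c*n - n^2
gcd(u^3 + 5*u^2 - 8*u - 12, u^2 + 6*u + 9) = 1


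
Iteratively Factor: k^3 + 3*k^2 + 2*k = (k + 1)*(k^2 + 2*k) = k*(k + 1)*(k + 2)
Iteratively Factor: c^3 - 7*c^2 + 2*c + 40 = (c - 4)*(c^2 - 3*c - 10) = (c - 5)*(c - 4)*(c + 2)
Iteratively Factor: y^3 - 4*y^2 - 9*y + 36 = (y - 4)*(y^2 - 9) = (y - 4)*(y - 3)*(y + 3)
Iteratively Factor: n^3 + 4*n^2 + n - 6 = (n + 2)*(n^2 + 2*n - 3) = (n - 1)*(n + 2)*(n + 3)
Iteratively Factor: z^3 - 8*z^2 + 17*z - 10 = (z - 1)*(z^2 - 7*z + 10) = (z - 2)*(z - 1)*(z - 5)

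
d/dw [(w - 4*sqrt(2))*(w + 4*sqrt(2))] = 2*w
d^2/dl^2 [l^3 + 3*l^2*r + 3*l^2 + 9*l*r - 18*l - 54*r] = 6*l + 6*r + 6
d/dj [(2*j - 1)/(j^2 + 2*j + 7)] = 2*(-j^2 + j + 8)/(j^4 + 4*j^3 + 18*j^2 + 28*j + 49)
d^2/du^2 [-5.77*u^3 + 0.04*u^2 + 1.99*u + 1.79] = 0.08 - 34.62*u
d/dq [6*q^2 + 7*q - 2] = 12*q + 7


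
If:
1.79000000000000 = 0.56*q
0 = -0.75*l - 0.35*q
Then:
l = -1.49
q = 3.20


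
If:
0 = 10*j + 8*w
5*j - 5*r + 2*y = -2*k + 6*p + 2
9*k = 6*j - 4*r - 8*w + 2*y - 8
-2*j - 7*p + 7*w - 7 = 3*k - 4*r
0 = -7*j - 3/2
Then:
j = -3/14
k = 62*y/659 - 701/659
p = 82*y/659 - 17715/36904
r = 190*y/659 - 8557/18452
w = 15/56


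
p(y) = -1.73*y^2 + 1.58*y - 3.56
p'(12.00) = -39.94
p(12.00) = -233.72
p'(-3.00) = 11.96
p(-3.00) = -23.87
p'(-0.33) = 2.72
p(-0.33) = -4.27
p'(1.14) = -2.36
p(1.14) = -4.01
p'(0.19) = 0.92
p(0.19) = -3.32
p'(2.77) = -8.00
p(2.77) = -12.46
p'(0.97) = -1.78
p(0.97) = -3.66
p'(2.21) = -6.07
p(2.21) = -8.52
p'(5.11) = -16.10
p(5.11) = -40.66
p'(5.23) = -16.52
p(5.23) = -42.62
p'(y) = 1.58 - 3.46*y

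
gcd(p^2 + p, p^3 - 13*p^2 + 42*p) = p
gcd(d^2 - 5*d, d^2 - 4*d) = d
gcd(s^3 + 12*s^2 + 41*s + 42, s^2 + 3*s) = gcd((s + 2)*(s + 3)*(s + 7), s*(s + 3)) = s + 3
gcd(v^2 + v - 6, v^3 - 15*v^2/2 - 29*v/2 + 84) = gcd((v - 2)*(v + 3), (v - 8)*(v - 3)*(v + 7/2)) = 1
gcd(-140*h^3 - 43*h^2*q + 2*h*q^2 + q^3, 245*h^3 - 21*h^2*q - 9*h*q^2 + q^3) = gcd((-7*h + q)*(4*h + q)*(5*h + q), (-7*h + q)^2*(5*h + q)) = -35*h^2 - 2*h*q + q^2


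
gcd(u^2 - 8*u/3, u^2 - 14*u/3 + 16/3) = u - 8/3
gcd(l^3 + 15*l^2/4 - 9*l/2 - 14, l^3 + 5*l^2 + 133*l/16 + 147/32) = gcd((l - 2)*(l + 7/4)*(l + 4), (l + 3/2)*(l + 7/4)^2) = l + 7/4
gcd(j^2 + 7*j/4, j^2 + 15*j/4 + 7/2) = j + 7/4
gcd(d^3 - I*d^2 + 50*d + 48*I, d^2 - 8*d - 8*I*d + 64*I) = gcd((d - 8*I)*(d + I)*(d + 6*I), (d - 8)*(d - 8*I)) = d - 8*I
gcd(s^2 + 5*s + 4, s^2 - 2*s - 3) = s + 1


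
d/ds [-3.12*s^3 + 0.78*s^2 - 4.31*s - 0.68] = -9.36*s^2 + 1.56*s - 4.31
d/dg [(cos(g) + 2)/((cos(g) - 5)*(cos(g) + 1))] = (cos(g)^2 + 4*cos(g) - 3)*sin(g)/((cos(g) - 5)^2*(cos(g) + 1)^2)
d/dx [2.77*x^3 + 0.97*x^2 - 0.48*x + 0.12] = 8.31*x^2 + 1.94*x - 0.48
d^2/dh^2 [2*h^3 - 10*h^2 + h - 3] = 12*h - 20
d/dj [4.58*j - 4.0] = 4.58000000000000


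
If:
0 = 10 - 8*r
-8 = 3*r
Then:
No Solution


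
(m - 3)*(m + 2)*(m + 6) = m^3 + 5*m^2 - 12*m - 36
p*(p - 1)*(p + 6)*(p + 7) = p^4 + 12*p^3 + 29*p^2 - 42*p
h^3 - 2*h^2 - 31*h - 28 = (h - 7)*(h + 1)*(h + 4)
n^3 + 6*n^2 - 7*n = n*(n - 1)*(n + 7)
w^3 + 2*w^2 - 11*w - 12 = (w - 3)*(w + 1)*(w + 4)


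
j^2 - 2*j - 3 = (j - 3)*(j + 1)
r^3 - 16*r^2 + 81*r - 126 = (r - 7)*(r - 6)*(r - 3)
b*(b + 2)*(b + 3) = b^3 + 5*b^2 + 6*b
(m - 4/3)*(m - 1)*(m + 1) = m^3 - 4*m^2/3 - m + 4/3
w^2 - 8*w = w*(w - 8)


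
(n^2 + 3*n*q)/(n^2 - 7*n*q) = (n + 3*q)/(n - 7*q)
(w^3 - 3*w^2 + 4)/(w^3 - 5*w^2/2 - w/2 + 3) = 2*(w - 2)/(2*w - 3)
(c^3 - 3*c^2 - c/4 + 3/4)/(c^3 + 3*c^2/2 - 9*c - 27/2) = (4*c^2 - 1)/(2*(2*c^2 + 9*c + 9))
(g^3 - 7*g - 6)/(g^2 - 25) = (g^3 - 7*g - 6)/(g^2 - 25)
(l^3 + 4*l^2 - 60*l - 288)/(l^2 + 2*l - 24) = (l^2 - 2*l - 48)/(l - 4)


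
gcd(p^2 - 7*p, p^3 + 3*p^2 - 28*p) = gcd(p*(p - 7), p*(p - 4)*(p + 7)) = p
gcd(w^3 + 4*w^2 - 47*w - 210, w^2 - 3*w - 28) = w - 7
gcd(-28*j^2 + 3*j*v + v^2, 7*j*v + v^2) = 7*j + v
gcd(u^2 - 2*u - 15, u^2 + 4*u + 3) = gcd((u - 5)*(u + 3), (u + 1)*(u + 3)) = u + 3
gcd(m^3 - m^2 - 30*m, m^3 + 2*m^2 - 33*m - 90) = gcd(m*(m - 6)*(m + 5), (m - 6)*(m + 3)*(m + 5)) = m^2 - m - 30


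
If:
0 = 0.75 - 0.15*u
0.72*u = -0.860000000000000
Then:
No Solution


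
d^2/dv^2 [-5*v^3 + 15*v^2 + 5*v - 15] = 30 - 30*v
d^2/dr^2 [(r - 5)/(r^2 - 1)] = 2*(4*r^2*(r - 5) + (5 - 3*r)*(r^2 - 1))/(r^2 - 1)^3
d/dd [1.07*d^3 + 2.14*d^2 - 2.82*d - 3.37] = 3.21*d^2 + 4.28*d - 2.82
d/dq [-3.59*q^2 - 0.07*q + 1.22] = -7.18*q - 0.07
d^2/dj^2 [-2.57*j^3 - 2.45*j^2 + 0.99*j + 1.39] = -15.42*j - 4.9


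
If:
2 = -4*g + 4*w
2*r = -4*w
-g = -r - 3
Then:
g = 2/3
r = -7/3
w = 7/6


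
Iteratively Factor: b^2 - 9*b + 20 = (b - 4)*(b - 5)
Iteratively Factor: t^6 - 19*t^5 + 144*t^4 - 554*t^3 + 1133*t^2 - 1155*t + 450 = (t - 2)*(t^5 - 17*t^4 + 110*t^3 - 334*t^2 + 465*t - 225) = (t - 3)*(t - 2)*(t^4 - 14*t^3 + 68*t^2 - 130*t + 75) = (t - 5)*(t - 3)*(t - 2)*(t^3 - 9*t^2 + 23*t - 15) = (t - 5)*(t - 3)^2*(t - 2)*(t^2 - 6*t + 5) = (t - 5)*(t - 3)^2*(t - 2)*(t - 1)*(t - 5)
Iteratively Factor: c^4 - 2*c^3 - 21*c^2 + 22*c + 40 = (c - 2)*(c^3 - 21*c - 20) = (c - 5)*(c - 2)*(c^2 + 5*c + 4) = (c - 5)*(c - 2)*(c + 4)*(c + 1)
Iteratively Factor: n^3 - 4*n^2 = (n)*(n^2 - 4*n) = n^2*(n - 4)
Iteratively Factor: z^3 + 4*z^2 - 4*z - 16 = (z - 2)*(z^2 + 6*z + 8) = (z - 2)*(z + 4)*(z + 2)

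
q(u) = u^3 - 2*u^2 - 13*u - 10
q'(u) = 3*u^2 - 4*u - 13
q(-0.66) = -2.58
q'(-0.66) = -9.05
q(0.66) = -19.16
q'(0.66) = -14.33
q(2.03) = -36.27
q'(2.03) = -8.76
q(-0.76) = -1.71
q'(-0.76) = -8.23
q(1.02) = -24.28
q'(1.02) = -13.96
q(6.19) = 70.07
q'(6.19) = 77.19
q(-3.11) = -18.99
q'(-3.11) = 28.46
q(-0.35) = -5.74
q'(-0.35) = -11.23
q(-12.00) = -1870.00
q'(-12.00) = 467.00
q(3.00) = -40.00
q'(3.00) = 2.00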